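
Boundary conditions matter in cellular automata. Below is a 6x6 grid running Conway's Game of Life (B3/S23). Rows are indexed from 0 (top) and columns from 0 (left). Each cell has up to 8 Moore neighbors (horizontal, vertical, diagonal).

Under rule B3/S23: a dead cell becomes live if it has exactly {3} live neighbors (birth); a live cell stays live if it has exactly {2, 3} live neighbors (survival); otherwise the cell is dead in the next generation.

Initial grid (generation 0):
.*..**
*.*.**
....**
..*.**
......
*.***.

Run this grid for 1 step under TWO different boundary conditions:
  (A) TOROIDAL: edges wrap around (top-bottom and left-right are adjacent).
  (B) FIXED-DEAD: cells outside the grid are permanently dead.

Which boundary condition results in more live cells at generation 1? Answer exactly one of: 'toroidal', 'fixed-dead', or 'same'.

Answer: fixed-dead

Derivation:
Under TOROIDAL boundary, generation 1:
......
.*....
.*....
...***
.**...
*****.
Population = 12

Under FIXED-DEAD boundary, generation 1:
.*.***
.*....
.*....
...***
.**..*
...*..
Population = 13

Comparison: toroidal=12, fixed-dead=13 -> fixed-dead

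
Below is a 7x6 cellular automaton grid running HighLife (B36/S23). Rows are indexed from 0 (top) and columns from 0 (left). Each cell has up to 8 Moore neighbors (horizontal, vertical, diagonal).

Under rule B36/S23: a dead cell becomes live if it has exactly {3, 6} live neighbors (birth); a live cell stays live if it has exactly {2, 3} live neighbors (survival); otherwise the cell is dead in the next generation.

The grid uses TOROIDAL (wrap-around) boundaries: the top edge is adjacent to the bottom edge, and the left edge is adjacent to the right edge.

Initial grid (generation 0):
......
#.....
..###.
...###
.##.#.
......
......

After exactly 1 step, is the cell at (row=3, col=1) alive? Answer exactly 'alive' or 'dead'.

Simulating step by step:
Generation 0 (given above): 10 live cells
Generation 1: 7 live cells
......
...#..
..#...
.#...#
..#.##
......
......

Cell (3,1) at generation 1: 1 -> alive

Answer: alive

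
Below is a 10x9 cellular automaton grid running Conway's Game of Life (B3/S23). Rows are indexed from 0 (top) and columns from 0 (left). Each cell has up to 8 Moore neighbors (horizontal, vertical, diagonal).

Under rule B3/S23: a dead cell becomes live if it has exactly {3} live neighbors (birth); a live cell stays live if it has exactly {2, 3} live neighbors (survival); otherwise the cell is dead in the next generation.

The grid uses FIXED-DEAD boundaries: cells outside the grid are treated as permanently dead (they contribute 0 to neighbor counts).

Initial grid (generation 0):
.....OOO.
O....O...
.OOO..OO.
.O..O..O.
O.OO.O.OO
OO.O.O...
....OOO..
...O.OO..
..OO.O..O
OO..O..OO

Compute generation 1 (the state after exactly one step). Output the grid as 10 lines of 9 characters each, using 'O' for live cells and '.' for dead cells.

Answer: .....OO..
.OO.OO...
OOOOOOOO.
O...OO...
O..O.O.OO
OO.O...O.
..OO.....
..OO...O.
.OOO.O..O
.OOOO..OO

Derivation:
Simulating step by step:
Generation 0 (given above): 38 live cells
Generation 1: 42 live cells
(generation 1 grid is the final answer)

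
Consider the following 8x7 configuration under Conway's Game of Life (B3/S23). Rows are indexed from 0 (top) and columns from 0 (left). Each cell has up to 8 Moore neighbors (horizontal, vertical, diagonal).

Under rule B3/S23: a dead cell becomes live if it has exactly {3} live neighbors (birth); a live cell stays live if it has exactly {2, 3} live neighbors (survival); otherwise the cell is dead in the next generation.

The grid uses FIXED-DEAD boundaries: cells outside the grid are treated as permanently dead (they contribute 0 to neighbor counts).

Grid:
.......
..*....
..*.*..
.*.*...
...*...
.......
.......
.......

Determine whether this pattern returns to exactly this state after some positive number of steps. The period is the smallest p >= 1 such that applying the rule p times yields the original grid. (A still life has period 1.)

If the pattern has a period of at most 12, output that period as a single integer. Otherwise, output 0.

Simulating and comparing each generation to the original:
Gen 0 (original, given above): 6 live cells
Gen 1: 6 live cells, differs from original
Gen 2: 6 live cells, MATCHES original -> period = 2

Answer: 2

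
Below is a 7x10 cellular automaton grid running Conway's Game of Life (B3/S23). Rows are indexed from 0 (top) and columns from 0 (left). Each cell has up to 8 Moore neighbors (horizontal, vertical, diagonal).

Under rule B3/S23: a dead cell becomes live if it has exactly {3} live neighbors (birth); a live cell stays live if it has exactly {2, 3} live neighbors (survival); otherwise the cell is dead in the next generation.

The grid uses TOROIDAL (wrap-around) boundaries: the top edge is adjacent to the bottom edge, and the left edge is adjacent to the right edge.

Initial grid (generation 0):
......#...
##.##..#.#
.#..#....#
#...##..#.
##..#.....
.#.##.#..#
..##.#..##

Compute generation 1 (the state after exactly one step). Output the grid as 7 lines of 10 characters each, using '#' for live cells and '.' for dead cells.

Simulating step by step:
Generation 0 (given above): 27 live cells
Generation 1: 29 live cells
(generation 1 grid is the final answer)

Answer: .#...###..
.#####..##
.##.......
...###....
.##.......
.#......##
#.##.#####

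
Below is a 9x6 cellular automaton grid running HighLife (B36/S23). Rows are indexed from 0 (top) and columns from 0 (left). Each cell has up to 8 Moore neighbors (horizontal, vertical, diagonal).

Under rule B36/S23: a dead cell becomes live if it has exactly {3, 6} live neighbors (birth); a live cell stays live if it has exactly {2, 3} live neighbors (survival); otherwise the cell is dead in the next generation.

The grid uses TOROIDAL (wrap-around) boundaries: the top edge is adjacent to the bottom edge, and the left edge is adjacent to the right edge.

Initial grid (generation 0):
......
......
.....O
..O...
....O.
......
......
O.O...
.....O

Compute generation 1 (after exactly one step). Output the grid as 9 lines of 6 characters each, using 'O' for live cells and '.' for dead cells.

Simulating step by step:
Generation 0 (given above): 6 live cells
Generation 1: 0 live cells
(generation 1 grid is the final answer)

Answer: ......
......
......
......
......
......
......
......
......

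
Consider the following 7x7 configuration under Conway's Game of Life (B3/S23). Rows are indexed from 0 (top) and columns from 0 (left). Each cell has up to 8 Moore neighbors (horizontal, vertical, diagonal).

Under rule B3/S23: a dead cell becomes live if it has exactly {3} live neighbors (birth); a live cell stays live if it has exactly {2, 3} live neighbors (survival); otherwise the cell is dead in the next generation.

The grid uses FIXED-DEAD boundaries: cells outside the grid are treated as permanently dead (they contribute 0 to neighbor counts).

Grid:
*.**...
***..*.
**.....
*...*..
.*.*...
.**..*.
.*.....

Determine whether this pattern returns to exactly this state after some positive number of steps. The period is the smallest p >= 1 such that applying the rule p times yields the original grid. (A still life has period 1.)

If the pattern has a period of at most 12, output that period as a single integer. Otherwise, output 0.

Simulating and comparing each generation to the original:
Gen 0 (original, given above): 17 live cells
Gen 1: 15 live cells, differs from original
Gen 2: 14 live cells, differs from original
Gen 3: 12 live cells, differs from original
Gen 4: 12 live cells, differs from original
Gen 5: 14 live cells, differs from original
Gen 6: 15 live cells, differs from original
Gen 7: 24 live cells, differs from original
Gen 8: 11 live cells, differs from original
Gen 9: 9 live cells, differs from original
Gen 10: 5 live cells, differs from original
Gen 11: 3 live cells, differs from original
Gen 12: 3 live cells, differs from original
No period found within 12 steps.

Answer: 0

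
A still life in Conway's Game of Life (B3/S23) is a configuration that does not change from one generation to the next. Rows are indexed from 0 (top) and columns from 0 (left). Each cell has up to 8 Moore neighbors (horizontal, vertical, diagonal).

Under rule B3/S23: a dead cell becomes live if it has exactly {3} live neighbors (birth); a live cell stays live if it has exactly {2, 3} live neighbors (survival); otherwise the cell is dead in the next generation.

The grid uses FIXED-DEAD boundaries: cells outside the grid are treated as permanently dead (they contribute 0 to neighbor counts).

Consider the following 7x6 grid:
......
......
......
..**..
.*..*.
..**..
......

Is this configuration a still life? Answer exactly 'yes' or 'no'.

Answer: yes

Derivation:
Compute generation 1 and compare to generation 0 (given above):
Generation 1:
......
......
......
..**..
.*..*.
..**..
......
The grids are IDENTICAL -> still life.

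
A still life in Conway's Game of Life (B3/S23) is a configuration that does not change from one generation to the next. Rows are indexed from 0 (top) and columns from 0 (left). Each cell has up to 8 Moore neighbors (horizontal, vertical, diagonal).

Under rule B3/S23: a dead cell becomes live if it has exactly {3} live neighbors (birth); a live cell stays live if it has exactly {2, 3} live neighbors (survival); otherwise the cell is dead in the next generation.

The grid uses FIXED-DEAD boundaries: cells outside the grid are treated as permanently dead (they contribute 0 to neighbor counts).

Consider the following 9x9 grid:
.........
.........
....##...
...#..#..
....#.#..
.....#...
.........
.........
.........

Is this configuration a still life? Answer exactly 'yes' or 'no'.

Answer: yes

Derivation:
Compute generation 1 and compare to generation 0 (given above):
Generation 1:
.........
.........
....##...
...#..#..
....#.#..
.....#...
.........
.........
.........
The grids are IDENTICAL -> still life.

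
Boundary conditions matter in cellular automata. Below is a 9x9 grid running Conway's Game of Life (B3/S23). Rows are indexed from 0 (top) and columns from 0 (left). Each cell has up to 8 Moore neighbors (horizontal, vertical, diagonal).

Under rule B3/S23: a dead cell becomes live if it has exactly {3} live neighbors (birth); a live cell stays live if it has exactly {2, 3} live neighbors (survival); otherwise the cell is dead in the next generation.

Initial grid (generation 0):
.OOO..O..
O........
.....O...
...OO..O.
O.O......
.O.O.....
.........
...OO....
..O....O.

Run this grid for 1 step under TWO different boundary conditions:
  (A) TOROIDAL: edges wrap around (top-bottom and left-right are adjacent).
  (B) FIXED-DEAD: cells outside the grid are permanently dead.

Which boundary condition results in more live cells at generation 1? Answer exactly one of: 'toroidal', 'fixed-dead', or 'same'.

Under TOROIDAL boundary, generation 1:
.OOO.....
.OO......
....O....
...OO....
.OO.O....
.OO......
..OOO....
...O.....
.O..O....
Population = 19

Under FIXED-DEAD boundary, generation 1:
.OO......
.OO......
....O....
...OO....
.OO.O....
.OO......
..OOO....
...O.....
...O.....
Population = 17

Comparison: toroidal=19, fixed-dead=17 -> toroidal

Answer: toroidal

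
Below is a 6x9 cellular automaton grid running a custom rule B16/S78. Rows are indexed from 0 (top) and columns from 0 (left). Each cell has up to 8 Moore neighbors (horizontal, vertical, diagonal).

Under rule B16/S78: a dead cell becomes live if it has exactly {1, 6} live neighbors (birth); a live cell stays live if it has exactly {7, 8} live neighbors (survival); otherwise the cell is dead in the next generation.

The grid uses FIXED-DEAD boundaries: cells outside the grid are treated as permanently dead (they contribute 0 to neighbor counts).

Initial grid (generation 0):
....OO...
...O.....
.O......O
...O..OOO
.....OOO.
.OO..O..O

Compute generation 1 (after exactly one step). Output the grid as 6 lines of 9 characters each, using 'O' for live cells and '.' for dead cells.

Simulating step by step:
Generation 0 (given above): 16 live cells
Generation 1: 14 live cells
(generation 1 grid is the final answer)

Answer: ..O...O..
OO....OOO
O....O...
OO.......
O........
O..O.....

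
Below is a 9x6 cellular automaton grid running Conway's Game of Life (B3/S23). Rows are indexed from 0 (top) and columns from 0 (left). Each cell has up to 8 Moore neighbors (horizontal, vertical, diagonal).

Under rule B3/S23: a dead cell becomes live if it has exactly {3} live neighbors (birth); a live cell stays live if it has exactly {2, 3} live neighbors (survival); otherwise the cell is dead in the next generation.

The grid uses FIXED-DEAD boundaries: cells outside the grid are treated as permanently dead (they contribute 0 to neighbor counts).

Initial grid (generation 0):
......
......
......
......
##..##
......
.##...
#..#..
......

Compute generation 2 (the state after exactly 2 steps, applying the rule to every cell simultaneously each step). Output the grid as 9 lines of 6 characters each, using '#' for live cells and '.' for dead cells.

Simulating step by step:
Generation 0 (given above): 8 live cells
Generation 1: 6 live cells
......
......
......
......
......
#.#...
.##...
.##...
......
Generation 2: 5 live cells
(generation 2 grid is the final answer)

Answer: ......
......
......
......
......
..#...
#..#..
.##...
......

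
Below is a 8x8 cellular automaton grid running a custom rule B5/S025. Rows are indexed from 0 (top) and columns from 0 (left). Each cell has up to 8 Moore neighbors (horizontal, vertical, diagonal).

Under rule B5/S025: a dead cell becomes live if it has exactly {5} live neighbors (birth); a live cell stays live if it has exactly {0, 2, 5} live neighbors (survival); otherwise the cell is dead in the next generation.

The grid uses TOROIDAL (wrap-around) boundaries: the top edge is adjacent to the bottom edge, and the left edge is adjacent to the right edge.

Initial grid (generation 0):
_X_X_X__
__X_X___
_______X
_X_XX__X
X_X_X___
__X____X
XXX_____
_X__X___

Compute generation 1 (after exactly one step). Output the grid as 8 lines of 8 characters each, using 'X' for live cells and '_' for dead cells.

Answer: _X___X__
__X_X___
________
_X__X__X
___XX___
_______X
________
__X_X___

Derivation:
Simulating step by step:
Generation 0 (given above): 20 live cells
Generation 1: 12 live cells
(generation 1 grid is the final answer)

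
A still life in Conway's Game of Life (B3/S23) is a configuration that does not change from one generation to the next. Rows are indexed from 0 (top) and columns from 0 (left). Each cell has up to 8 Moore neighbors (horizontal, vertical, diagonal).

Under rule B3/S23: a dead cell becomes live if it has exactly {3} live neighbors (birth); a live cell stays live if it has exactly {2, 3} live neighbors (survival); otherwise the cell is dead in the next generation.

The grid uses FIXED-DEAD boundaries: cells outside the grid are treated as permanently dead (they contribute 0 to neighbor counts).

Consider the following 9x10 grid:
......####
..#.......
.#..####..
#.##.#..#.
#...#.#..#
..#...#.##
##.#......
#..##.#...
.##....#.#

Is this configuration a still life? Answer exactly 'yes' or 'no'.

Compute generation 1 and compare to generation 0 (given above):
Generation 1:
.......##.
..........
.#..####..
#.##....#.
..#.#.#..#
#.##.#.###
##.###.#..
#..##.....
.###......
Cell (0,6) differs: gen0=1 vs gen1=0 -> NOT a still life.

Answer: no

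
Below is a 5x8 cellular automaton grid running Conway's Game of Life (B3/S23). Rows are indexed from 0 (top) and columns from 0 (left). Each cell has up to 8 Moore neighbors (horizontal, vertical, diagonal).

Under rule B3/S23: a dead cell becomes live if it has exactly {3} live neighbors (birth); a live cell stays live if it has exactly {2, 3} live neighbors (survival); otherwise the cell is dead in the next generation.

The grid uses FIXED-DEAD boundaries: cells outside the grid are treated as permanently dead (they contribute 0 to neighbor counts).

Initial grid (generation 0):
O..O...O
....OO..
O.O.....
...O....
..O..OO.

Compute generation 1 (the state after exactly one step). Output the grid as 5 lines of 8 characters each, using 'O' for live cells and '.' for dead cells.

Simulating step by step:
Generation 0 (given above): 11 live cells
Generation 1: 9 live cells
(generation 1 grid is the final answer)

Answer: ....O...
.O.OO...
...OO...
.OOO....
........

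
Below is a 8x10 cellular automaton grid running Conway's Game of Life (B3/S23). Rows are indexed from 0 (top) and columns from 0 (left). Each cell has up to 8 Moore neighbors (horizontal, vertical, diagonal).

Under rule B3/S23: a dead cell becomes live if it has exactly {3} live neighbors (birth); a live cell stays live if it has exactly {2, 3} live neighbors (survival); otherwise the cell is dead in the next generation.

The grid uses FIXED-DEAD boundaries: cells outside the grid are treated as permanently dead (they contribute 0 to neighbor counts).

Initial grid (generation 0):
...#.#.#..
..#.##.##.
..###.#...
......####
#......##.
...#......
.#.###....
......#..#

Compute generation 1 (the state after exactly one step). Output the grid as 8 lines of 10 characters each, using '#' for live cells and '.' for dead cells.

Simulating step by step:
Generation 0 (given above): 26 live cells
Generation 1: 24 live cells
(generation 1 grid is the final answer)

Answer: ...#.#.##.
..#....##.
..#.#....#
...#.##..#
......#..#
..##......
..####....
....##....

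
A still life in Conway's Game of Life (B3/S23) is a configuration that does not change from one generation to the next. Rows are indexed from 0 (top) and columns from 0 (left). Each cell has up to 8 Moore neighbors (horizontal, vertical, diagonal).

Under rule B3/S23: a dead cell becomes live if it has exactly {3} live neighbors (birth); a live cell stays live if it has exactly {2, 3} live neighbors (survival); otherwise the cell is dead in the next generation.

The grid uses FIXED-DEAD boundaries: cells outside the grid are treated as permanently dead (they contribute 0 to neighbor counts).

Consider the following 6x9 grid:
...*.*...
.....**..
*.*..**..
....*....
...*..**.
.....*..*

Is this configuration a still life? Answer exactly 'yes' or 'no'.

Answer: no

Derivation:
Compute generation 1 and compare to generation 0 (given above):
Generation 1:
....***..
.........
....*.*..
...**..*.
....****.
......**.
Cell (0,3) differs: gen0=1 vs gen1=0 -> NOT a still life.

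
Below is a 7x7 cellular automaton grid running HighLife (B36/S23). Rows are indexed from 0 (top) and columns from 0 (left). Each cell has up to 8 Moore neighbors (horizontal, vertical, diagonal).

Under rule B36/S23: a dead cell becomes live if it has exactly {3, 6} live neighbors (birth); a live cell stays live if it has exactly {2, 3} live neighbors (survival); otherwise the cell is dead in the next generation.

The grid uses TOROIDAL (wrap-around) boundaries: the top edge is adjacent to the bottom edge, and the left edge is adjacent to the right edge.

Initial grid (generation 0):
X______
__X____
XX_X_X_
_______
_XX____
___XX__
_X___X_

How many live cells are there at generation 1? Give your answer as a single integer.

Answer: 13

Derivation:
Simulating step by step:
Generation 0 (given above): 12 live cells
Generation 1: 13 live cells
_X_____
X_X___X
_XX____
X______
__XX___
_X_XX__
____X__
Population at generation 1: 13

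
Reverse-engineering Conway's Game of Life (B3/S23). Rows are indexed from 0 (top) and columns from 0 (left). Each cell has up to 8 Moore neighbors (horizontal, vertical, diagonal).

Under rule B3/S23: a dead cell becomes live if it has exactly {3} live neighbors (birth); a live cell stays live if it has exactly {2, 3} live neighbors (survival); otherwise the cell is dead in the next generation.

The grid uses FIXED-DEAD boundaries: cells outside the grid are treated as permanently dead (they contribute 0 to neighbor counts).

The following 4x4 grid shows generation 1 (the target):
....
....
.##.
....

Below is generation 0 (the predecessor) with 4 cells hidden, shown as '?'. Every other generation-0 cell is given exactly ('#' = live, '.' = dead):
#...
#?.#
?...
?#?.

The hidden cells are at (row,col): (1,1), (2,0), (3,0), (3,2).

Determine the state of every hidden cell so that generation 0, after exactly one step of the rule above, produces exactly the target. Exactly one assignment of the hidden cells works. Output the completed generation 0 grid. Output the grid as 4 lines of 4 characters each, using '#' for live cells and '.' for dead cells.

Answer: #...
#..#
....
.##.

Derivation:
Hidden generation-0 cells (in order): (1,1), (2,0), (3,0), (3,2).
A hidden cell only influences target cells in its own 3x3 neighborhood. Try each of the 2^4 = 16 assignments, step the completed generation 0 forward once under B3/S23, and compare with the target:
  (1,1)=. (2,0)=. (3,0)=. (3,2)=. -> step gives (2,1)='.' but target has '#' -> reject
  (1,1)=. (2,0)=. (3,0)=. (3,2)=# -> step reproduces the target at every cell -> ACCEPT
  (1,1)=. (2,0)=. (3,0)=# (3,2)=. -> step gives (2,0)='#' but target has '.' -> reject
  (1,1)=. (2,0)=. (3,0)=# (3,2)=# -> step gives (2,0)='#' but target has '.' -> reject
  (1,1)=. (2,0)=# (3,0)=. (3,2)=. -> step gives (1,0)='#' but target has '.' -> reject
  (1,1)=. (2,0)=# (3,0)=. (3,2)=# -> step gives (1,0)='#' but target has '.' -> reject
  (1,1)=. (2,0)=# (3,0)=# (3,2)=. -> step gives (1,0)='#' but target has '.' -> reject
  (1,1)=. (2,0)=# (3,0)=# (3,2)=# -> step gives (1,0)='#' but target has '.' -> reject
  (1,1)=# (2,0)=. (3,0)=. (3,2)=. -> step gives (0,0)='#' but target has '.' -> reject
  (1,1)=# (2,0)=. (3,0)=. (3,2)=# -> step gives (0,0)='#' but target has '.' -> reject
  (1,1)=# (2,0)=. (3,0)=# (3,2)=. -> step gives (0,0)='#' but target has '.' -> reject
  (1,1)=# (2,0)=. (3,0)=# (3,2)=# -> step gives (0,0)='#' but target has '.' -> reject
  (1,1)=# (2,0)=# (3,0)=. (3,2)=. -> step gives (0,0)='#' but target has '.' -> reject
  (1,1)=# (2,0)=# (3,0)=. (3,2)=# -> step gives (0,0)='#' but target has '.' -> reject
  (1,1)=# (2,0)=# (3,0)=# (3,2)=. -> step gives (0,0)='#' but target has '.' -> reject
  (1,1)=# (2,0)=# (3,0)=# (3,2)=# -> step gives (0,0)='#' but target has '.' -> reject
Unique solution: (1,1)=dead, (2,0)=dead, (3,0)=dead, (3,2)=live.
Check: live-neighbor counts of every cell in the completed generation 0:
1211
1210
2332
1111
Applying B3/S23 to generation 0 with these counts gives:
....
....
.##.
....
which matches the target exactly.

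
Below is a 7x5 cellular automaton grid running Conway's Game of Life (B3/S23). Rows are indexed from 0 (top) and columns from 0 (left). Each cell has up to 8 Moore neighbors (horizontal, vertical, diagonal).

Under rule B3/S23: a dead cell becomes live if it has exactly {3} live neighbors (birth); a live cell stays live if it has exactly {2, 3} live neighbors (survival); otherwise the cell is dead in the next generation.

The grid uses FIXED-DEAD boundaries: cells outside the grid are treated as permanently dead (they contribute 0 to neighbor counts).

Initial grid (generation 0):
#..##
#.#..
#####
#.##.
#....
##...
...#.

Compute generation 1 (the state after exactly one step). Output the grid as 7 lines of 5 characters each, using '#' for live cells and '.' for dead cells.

Answer: .#.#.
#....
#...#
#...#
#.#..
##...
.....

Derivation:
Simulating step by step:
Generation 0 (given above): 17 live cells
Generation 1: 11 live cells
(generation 1 grid is the final answer)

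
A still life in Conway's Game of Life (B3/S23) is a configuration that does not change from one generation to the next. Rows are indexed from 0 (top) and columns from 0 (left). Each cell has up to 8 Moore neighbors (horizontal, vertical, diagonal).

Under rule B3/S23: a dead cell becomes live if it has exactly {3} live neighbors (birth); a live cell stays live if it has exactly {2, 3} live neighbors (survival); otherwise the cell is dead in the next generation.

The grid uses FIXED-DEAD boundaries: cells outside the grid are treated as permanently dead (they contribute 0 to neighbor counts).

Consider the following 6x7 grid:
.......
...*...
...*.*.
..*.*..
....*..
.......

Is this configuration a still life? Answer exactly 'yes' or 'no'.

Answer: no

Derivation:
Compute generation 1 and compare to generation 0 (given above):
Generation 1:
.......
....*..
..**...
....**.
...*...
.......
Cell (1,3) differs: gen0=1 vs gen1=0 -> NOT a still life.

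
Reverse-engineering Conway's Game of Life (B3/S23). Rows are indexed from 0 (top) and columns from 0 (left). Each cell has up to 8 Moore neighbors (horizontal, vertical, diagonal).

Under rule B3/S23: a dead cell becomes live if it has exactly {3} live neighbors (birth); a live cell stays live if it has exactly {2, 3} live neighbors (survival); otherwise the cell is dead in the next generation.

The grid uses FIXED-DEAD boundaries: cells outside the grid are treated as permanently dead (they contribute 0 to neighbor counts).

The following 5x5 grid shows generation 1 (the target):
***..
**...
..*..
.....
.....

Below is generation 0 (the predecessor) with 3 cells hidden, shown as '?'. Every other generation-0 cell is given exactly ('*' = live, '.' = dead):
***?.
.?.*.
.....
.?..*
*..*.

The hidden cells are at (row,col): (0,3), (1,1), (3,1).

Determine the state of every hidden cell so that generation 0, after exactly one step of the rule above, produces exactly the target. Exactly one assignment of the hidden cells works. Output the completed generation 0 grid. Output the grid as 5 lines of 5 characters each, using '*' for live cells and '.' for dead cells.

Hidden generation-0 cells (in order): (0,3), (1,1), (3,1).
A hidden cell only influences target cells in its own 3x3 neighborhood. Try each of the 2^3 = 8 assignments, step the completed generation 0 forward once under B3/S23, and compare with the target:
  (0,3)=. (1,1)=. (3,1)=. -> step gives (0,0)='.' but target has '*' -> reject
  (0,3)=. (1,1)=. (3,1)=* -> step gives (0,0)='.' but target has '*' -> reject
  (0,3)=. (1,1)=* (3,1)=. -> step gives (2,2)='.' but target has '*' -> reject
  (0,3)=. (1,1)=* (3,1)=* -> step reproduces the target at every cell -> ACCEPT
  (0,3)=* (1,1)=. (3,1)=. -> step gives (0,0)='.' but target has '*' -> reject
  (0,3)=* (1,1)=. (3,1)=* -> step gives (0,0)='.' but target has '*' -> reject
  (0,3)=* (1,1)=* (3,1)=. -> step gives (0,2)='.' but target has '*' -> reject
  (0,3)=* (1,1)=* (3,1)=* -> step gives (0,2)='.' but target has '*' -> reject
Unique solution: (0,3)=dead, (1,1)=live, (3,1)=live.
Check: live-neighbor counts of every cell in the completed generation 0:
23321
33411
22322
21221
12212
Applying B3/S23 to generation 0 with these counts gives:
***..
**...
..*..
.....
.....
which matches the target exactly.

Answer: ***..
.*.*.
.....
.*..*
*..*.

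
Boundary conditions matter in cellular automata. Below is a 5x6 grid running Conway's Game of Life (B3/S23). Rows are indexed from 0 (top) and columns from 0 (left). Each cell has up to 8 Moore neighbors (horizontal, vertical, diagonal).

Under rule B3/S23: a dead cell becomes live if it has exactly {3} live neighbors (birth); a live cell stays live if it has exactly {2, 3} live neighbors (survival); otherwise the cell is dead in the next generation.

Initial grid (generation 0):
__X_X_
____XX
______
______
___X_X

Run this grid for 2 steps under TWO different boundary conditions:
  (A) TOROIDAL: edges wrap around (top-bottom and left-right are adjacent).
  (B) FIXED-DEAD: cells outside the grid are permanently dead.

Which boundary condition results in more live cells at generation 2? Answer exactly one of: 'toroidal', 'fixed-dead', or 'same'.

Under TOROIDAL boundary, generation 2:
_____X
____X_
____X_
______
______
Population = 3

Under FIXED-DEAD boundary, generation 2:
___X_X
___X_X
____X_
______
______
Population = 5

Comparison: toroidal=3, fixed-dead=5 -> fixed-dead

Answer: fixed-dead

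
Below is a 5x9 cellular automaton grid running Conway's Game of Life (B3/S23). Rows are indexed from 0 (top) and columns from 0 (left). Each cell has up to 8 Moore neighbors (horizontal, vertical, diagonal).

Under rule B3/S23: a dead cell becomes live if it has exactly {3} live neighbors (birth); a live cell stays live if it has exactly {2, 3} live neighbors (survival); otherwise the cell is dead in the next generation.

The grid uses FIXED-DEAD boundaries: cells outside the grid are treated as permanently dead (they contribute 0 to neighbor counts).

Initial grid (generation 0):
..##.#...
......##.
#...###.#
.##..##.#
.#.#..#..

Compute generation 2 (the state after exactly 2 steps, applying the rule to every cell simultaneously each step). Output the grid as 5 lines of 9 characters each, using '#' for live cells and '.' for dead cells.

Simulating step by step:
Generation 0 (given above): 18 live cells
Generation 1: 14 live cells
......#..
...#...#.
.#..#...#
####.....
.#...###.
Generation 2: 13 live cells
(generation 2 grid is the final answer)

Answer: .........
.......#.
##..#....
#..#####.
##....#..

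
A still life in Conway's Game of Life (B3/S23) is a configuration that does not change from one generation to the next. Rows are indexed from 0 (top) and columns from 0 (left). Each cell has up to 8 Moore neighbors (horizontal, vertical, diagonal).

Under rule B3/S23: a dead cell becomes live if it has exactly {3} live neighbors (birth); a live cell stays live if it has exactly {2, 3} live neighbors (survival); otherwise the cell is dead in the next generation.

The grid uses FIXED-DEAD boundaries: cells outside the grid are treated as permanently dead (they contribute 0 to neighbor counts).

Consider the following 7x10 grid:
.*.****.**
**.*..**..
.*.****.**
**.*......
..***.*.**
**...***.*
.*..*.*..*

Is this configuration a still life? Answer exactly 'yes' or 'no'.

Answer: no

Derivation:
Compute generation 1 and compare to generation 0 (given above):
Generation 1:
**.****.*.
**........
...*.**.*.
**....*...
...**.*.**
**.......*
**....***.
Cell (0,0) differs: gen0=0 vs gen1=1 -> NOT a still life.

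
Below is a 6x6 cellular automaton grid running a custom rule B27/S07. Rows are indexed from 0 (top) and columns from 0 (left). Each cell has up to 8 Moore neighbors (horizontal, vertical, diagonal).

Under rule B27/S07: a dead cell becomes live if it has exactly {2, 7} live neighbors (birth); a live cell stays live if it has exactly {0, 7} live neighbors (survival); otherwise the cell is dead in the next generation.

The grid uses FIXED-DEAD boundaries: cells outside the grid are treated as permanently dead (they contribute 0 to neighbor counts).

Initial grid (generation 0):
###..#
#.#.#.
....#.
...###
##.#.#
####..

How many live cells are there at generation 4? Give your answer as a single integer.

Simulating step by step:
Generation 0 (given above): 19 live cells
Generation 1: 5 live cells
....#.
......
.##...
##....
......
......
Generation 2: 6 live cells
....#.
.###..
......
......
##....
......
Generation 3: 8 live cells
.#....
....#.
.#.#..
##....
......
##....
Generation 4: 6 live cells
.#....
##.#..
....#.
......
..#...
......
Population at generation 4: 6

Answer: 6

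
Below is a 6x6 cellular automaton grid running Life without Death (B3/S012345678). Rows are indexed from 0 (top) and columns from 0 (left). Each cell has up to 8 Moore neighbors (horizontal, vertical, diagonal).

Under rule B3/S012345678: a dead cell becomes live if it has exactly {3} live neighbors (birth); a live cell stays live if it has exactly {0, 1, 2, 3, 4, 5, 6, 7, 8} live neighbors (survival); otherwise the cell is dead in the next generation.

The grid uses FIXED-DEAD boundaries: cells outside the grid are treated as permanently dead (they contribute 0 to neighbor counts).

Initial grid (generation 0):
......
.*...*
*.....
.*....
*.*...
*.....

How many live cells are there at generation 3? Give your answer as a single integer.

Simulating step by step:
Generation 0 (given above): 7 live cells
Generation 1: 10 live cells
......
.*...*
**....
**....
*.*...
**....
Generation 2: 13 live cells
......
**...*
***...
***...
*.*...
**....
Generation 3: 15 live cells
......
***..*
***...
****..
*.*...
**....
Population at generation 3: 15

Answer: 15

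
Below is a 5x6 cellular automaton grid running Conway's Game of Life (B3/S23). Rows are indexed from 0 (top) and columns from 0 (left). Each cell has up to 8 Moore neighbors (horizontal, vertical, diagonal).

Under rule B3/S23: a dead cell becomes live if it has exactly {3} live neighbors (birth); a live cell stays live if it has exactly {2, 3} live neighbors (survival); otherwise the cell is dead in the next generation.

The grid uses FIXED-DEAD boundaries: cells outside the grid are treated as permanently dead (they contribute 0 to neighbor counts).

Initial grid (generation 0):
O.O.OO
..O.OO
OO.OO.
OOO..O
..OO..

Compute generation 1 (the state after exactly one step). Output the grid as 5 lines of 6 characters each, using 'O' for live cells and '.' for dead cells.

Simulating step by step:
Generation 0 (given above): 17 live cells
Generation 1: 9 live cells
(generation 1 grid is the final answer)

Answer: .O..OO
O.O...
O.....
O.....
..OO..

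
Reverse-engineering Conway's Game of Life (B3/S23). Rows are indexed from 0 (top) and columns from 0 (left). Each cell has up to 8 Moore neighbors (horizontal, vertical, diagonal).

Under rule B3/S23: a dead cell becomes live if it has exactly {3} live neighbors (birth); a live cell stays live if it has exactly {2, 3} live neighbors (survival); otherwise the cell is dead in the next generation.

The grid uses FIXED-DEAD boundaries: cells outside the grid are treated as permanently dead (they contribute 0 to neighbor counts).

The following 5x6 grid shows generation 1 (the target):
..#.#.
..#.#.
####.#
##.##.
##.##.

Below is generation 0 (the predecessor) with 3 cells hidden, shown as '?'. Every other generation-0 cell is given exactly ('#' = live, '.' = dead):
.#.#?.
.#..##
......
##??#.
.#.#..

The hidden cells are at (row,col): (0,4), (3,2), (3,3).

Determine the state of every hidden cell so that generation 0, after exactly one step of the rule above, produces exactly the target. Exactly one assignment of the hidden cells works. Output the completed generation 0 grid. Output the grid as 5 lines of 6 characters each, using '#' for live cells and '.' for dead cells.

Hidden generation-0 cells (in order): (0,4), (3,2), (3,3).
A hidden cell only influences target cells in its own 3x3 neighborhood. Try each of the 2^3 = 8 assignments, step the completed generation 0 forward once under B3/S23, and compare with the target:
  (0,4)=. (3,2)=. (3,3)=. -> step gives (2,2)='.' but target has '#' -> reject
  (0,4)=. (3,2)=. (3,3)=# -> step reproduces the target at every cell -> ACCEPT
  (0,4)=. (3,2)=# (3,3)=. -> step gives (2,1)='.' but target has '#' -> reject
  (0,4)=. (3,2)=# (3,3)=# -> step gives (2,1)='.' but target has '#' -> reject
  (0,4)=# (3,2)=. (3,3)=. -> step gives (0,3)='#' but target has '.' -> reject
  (0,4)=# (3,2)=. (3,3)=# -> step gives (0,3)='#' but target has '.' -> reject
  (0,4)=# (3,2)=# (3,3)=. -> step gives (0,3)='#' but target has '.' -> reject
  (0,4)=# (3,2)=# (3,3)=# -> step gives (0,3)='#' but target has '.' -> reject
Unique solution: (0,4)=dead, (3,2)=dead, (3,3)=live.
Check: live-neighbor counts of every cell in the completed generation 0:
213132
213221
333343
224221
324231
Applying B3/S23 to generation 0 with these counts gives:
..#.#.
..#.#.
####.#
##.##.
##.##.
which matches the target exactly.

Answer: .#.#..
.#..##
......
##.##.
.#.#..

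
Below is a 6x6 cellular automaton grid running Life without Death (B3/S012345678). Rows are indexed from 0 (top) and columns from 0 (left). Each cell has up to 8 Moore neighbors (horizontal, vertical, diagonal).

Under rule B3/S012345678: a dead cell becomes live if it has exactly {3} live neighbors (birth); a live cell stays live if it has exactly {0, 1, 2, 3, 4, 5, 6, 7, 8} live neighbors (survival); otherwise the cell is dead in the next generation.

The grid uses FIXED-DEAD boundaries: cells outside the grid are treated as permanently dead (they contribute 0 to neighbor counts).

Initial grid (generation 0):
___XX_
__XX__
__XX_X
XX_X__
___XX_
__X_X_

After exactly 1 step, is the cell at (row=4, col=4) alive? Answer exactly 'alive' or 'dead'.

Simulating step by step:
Generation 0 (given above): 14 live cells
Generation 1: 16 live cells
__XXX_
__XX__
__XX_X
XX_X__
_X_XX_
__X_X_

Cell (4,4) at generation 1: 1 -> alive

Answer: alive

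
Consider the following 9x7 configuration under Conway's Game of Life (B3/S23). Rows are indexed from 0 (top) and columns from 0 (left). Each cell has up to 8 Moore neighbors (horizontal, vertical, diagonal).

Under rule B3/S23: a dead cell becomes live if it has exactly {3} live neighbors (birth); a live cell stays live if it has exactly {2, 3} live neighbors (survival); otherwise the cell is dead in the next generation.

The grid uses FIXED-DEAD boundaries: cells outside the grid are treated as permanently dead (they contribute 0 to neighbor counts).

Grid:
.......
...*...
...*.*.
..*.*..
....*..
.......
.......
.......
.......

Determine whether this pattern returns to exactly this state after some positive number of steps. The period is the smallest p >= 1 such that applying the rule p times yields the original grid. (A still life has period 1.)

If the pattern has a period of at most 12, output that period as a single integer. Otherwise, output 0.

Answer: 2

Derivation:
Simulating and comparing each generation to the original:
Gen 0 (original, given above): 6 live cells
Gen 1: 6 live cells, differs from original
Gen 2: 6 live cells, MATCHES original -> period = 2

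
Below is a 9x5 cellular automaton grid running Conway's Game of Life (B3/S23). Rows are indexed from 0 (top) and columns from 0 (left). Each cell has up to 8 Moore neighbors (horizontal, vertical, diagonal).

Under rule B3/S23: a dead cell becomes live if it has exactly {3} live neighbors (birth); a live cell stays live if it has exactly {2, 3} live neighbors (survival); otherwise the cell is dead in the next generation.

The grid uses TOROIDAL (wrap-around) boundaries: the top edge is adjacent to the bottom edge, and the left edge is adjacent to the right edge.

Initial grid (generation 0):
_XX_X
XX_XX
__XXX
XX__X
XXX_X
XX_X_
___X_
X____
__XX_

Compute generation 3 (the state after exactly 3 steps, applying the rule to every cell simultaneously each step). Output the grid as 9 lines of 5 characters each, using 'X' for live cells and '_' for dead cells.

Simulating step by step:
Generation 0 (given above): 24 live cells
Generation 1: 11 live cells
_____
_____
_____
_____
_____
___X_
XXX__
__XXX
X_XXX
Generation 2: 9 live cells
___XX
_____
_____
_____
_____
_XX__
XX___
_____
XXX__
Generation 3: 17 live cells
(generation 3 grid is the final answer)

Answer: XXXXX
_____
_____
_____
_____
XXX__
XXX__
__X__
XXXXX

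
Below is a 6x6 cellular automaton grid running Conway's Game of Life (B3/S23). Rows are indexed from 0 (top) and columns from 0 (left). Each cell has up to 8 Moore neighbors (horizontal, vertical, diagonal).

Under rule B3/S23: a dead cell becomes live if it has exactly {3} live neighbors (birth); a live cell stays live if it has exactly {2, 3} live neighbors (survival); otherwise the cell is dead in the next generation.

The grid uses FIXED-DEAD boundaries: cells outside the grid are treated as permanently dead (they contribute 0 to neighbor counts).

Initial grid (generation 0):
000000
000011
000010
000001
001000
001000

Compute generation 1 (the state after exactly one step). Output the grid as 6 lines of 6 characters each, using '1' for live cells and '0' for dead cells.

Simulating step by step:
Generation 0 (given above): 6 live cells
Generation 1: 3 live cells
(generation 1 grid is the final answer)

Answer: 000000
000011
000010
000000
000000
000000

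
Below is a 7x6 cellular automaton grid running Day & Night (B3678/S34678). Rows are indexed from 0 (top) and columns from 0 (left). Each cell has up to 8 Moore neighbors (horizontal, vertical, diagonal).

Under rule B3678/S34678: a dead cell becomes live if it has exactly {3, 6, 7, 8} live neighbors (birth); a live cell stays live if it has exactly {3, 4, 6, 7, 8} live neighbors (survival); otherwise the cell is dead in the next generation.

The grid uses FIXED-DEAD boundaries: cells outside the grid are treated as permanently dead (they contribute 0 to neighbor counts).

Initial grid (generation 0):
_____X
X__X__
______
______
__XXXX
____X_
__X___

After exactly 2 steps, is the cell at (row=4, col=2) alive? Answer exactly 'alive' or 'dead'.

Simulating step by step:
Generation 0 (given above): 9 live cells
Generation 1: 7 live cells
______
______
______
___XX_
___XX_
__X_XX
______
Generation 2: 4 live cells
______
______
______
___XX_
__X___
____X_
______

Cell (4,2) at generation 2: 1 -> alive

Answer: alive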